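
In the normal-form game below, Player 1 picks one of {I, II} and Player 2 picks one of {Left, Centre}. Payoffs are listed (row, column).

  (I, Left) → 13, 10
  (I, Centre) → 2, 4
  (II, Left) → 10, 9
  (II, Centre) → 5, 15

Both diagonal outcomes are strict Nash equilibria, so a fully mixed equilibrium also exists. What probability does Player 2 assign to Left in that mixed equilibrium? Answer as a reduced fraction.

Player 2's mix q on Left must make Player 1 indifferent between I and II.
Player 1's payoff from I: 13q + 2(1−q). From II: 10q + 5(1−q).
Set equal: 3q = 3(1−q) → q = 3/6 = 1/2.

1/2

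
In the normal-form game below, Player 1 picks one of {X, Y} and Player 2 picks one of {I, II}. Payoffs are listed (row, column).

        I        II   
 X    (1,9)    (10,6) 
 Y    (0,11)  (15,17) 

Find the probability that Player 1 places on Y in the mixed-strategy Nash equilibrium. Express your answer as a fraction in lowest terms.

1/3

Player 1's mix p on X must make Player 2 indifferent between I and II.
Player 2's payoff from I: 9p + 11(1−p). From II: 6p + 17(1−p).
Set equal: 3p = 6(1−p) → p = 6/9 = 2/3.
Probability on Y is 1 − 2/3 = 1/3.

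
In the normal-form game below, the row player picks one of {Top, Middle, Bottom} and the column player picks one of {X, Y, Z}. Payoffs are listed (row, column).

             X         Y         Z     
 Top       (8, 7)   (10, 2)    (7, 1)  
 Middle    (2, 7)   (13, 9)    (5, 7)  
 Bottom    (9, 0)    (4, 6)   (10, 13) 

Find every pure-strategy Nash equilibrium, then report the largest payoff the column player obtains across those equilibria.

13

(Middle, Y) is a pure NE (the row player: 13 ≥ 10; the column player: 9 ≥ 7). The column player gets 9.
(Bottom, Z) is a pure NE (the row player: 10 ≥ 7; the column player: 13 ≥ 6). The column player gets 13.
Every other cell has a profitable deviation for at least one player. Highest of {9, 13} is 13.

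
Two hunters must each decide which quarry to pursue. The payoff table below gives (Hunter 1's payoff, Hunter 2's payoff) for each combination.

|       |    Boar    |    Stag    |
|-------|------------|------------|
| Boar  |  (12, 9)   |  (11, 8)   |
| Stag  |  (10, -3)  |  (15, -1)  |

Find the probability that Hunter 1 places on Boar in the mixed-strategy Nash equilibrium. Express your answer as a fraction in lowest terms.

2/3

Hunter 1's mix p on Boar must make Hunter 2 indifferent between Boar and Stag.
Hunter 2's payoff from Boar: 9p + (-3)(1−p). From Stag: 8p + (-1)(1−p).
Set equal: 1p = 2(1−p) → p = 2/3.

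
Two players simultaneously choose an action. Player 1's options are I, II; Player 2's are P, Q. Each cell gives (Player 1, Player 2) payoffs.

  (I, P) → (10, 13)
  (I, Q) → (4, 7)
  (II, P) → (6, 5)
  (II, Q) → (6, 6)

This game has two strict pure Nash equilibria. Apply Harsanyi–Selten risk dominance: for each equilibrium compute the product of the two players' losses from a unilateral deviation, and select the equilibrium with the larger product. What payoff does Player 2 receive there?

13

At (I, P): Player 1 loses 10 − 6 = 4 by deviating; Player 2 loses 13 − 7 = 6. Product = 4·6 = 24.
At (II, Q): Player 1 loses 6 − 4 = 2 by deviating; Player 2 loses 6 − 5 = 1. Product = 2·1 = 2.
24 > 2, so (I, P) is risk-dominant. Player 2's payoff there is 13.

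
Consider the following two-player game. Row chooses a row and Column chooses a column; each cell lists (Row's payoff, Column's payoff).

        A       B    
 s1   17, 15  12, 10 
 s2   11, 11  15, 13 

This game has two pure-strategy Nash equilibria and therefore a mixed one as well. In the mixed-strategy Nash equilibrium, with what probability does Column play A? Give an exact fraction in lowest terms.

Column's mix q on A must make Row indifferent between s1 and s2.
Row's payoff from s1: 17q + 12(1−q). From s2: 11q + 15(1−q).
Set equal: 6q = 3(1−q) → q = 3/9 = 1/3.

1/3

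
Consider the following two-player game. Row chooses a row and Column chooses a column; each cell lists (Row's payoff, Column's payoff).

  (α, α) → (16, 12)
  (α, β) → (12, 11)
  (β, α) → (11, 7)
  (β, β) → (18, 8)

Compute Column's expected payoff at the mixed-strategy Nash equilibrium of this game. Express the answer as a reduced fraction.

19/2

Row mixes with probability p on α, chosen so Column is indifferent: 12p + 7(1−p) = 11p + 8(1−p) gives p = 1/2.
Column's expected payoff is 12·1/2 + 7·1/2 = 19/2.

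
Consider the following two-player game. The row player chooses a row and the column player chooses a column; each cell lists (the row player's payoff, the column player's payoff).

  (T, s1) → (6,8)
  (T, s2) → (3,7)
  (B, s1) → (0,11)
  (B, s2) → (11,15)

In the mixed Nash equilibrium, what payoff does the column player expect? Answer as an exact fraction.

43/5

The row player mixes with probability p on T, chosen so the column player is indifferent: 8p + 11(1−p) = 7p + 15(1−p) gives p = 4/5.
The column player's expected payoff is 8·4/5 + 11·1/5 = 43/5.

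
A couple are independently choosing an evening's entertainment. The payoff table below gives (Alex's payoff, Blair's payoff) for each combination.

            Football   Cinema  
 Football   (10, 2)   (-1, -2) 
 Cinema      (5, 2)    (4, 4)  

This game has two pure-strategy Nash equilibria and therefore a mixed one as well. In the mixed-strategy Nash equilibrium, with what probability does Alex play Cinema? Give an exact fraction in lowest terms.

2/3

Alex's mix p on Football must make Blair indifferent between Football and Cinema.
Blair's payoff from Football: 2p + 2(1−p). From Cinema: (-2)p + 4(1−p).
Set equal: 4p = 2(1−p) → p = 2/6 = 1/3.
Probability on Cinema is 1 − 1/3 = 2/3.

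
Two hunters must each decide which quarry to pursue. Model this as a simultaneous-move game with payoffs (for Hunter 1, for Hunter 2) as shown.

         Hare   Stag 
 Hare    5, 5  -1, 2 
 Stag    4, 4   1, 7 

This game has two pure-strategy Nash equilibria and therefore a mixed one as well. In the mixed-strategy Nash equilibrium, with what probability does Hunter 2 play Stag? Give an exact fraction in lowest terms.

Hunter 2's mix q on Hare must make Hunter 1 indifferent between Hare and Stag.
Hunter 1's payoff from Hare: 5q + (-1)(1−q). From Stag: 4q + 1(1−q).
Set equal: 1q = 2(1−q) → q = 2/3.
Probability on Stag is 1 − 2/3 = 1/3.

1/3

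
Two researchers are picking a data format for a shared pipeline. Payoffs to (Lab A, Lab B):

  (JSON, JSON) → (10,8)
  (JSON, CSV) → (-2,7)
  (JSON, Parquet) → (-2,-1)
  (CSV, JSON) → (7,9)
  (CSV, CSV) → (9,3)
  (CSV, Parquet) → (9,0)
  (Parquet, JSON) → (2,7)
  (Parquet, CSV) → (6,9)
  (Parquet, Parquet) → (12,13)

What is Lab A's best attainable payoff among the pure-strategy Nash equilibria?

Both JSON is a pure NE (Lab A: 10 ≥ 7; Lab B: 8 ≥ 7). Lab A gets 10.
Both Parquet is a pure NE (Lab A: 12 ≥ 9; Lab B: 13 ≥ 9). Lab A gets 12.
Every other cell has a profitable deviation for at least one player. Highest of {10, 12} is 12.

12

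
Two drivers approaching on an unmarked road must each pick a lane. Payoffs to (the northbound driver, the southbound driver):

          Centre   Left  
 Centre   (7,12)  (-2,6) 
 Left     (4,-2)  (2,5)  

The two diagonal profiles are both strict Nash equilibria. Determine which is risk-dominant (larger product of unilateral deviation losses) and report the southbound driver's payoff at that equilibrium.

At both Centre: the northbound driver loses 7 − 4 = 3 by deviating; the southbound driver loses 12 − 6 = 6. Product = 3·6 = 18.
At both Left: the northbound driver loses 2 − (-2) = 4 by deviating; the southbound driver loses 5 − (-2) = 7. Product = 4·7 = 28.
28 > 18, so both Left is risk-dominant. The southbound driver's payoff there is 5.

5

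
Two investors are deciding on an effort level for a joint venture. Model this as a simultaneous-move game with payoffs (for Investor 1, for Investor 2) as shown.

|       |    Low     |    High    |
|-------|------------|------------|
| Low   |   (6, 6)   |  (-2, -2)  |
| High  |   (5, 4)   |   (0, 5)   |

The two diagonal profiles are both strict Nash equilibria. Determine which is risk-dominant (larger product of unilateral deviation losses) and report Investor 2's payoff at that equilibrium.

6

At both Low: Investor 1 loses 6 − 5 = 1 by deviating; Investor 2 loses 6 − (-2) = 8. Product = 1·8 = 8.
At both High: Investor 1 loses 0 − (-2) = 2 by deviating; Investor 2 loses 5 − 4 = 1. Product = 2·1 = 2.
8 > 2, so both Low is risk-dominant. Investor 2's payoff there is 6.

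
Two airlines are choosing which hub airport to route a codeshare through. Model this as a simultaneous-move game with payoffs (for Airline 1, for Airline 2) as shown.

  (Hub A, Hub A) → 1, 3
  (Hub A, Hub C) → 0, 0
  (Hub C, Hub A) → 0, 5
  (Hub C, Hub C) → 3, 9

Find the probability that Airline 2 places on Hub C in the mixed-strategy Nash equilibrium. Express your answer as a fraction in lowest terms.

Airline 2's mix q on Hub A must make Airline 1 indifferent between Hub A and Hub C.
Airline 1's payoff from Hub A: 1q + 0(1−q). From Hub C: 0q + 3(1−q).
Set equal: 1q = 3(1−q) → q = 3/4.
Probability on Hub C is 1 − 3/4 = 1/4.

1/4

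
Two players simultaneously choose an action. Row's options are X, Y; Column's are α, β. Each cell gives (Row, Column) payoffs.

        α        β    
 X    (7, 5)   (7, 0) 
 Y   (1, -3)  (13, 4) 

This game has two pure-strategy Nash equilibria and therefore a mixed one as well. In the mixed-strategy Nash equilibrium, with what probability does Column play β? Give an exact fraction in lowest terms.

1/2

Column's mix q on α must make Row indifferent between X and Y.
Row's payoff from X: 7q + 7(1−q). From Y: 1q + 13(1−q).
Set equal: 6q = 6(1−q) → q = 6/12 = 1/2.
Probability on β is 1 − 1/2 = 1/2.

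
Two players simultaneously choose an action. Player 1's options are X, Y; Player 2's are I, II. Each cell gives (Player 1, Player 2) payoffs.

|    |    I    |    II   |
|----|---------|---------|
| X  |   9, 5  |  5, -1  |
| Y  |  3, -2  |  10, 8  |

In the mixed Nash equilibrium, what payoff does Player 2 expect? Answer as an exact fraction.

Player 1 mixes with probability p on X, chosen so Player 2 is indifferent: 5p + (-2)(1−p) = (-1)p + 8(1−p) gives p = 5/8.
Player 2's expected payoff is 5·5/8 + (-2)·3/8 = 19/8.

19/8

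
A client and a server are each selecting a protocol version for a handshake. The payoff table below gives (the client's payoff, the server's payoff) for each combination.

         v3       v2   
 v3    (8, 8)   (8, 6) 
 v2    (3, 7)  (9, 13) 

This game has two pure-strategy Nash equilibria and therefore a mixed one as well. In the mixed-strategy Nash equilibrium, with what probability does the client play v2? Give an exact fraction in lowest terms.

The client's mix p on v3 must make the server indifferent between v3 and v2.
The server's payoff from v3: 8p + 7(1−p). From v2: 6p + 13(1−p).
Set equal: 2p = 6(1−p) → p = 6/8 = 3/4.
Probability on v2 is 1 − 3/4 = 1/4.

1/4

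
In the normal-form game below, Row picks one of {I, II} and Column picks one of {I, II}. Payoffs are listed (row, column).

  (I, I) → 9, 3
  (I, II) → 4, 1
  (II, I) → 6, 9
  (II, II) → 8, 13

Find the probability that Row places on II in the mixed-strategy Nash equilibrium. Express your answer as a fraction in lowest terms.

Row's mix p on I must make Column indifferent between I and II.
Column's payoff from I: 3p + 9(1−p). From II: 1p + 13(1−p).
Set equal: 2p = 4(1−p) → p = 4/6 = 2/3.
Probability on II is 1 − 2/3 = 1/3.

1/3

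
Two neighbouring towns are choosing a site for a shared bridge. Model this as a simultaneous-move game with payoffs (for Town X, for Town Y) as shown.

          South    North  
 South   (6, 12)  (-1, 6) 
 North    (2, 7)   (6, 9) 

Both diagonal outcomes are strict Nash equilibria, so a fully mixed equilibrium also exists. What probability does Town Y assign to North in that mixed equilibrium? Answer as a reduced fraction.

4/11

Town Y's mix q on South must make Town X indifferent between South and North.
Town X's payoff from South: 6q + (-1)(1−q). From North: 2q + 6(1−q).
Set equal: 4q = 7(1−q) → q = 7/11.
Probability on North is 1 − 7/11 = 4/11.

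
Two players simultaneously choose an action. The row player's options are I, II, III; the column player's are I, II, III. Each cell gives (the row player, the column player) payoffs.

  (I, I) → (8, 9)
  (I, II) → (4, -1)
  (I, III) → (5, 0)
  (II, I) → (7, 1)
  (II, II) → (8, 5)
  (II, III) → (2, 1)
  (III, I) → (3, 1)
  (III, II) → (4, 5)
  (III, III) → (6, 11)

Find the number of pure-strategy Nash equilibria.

Both I: the row player gets 8 (best alternative 7); the column player gets 9 (best alternative 0). Neither deviates — NE.
Both II: the row player gets 8 (best alternative 4); the column player gets 5 (best alternative 1). Neither deviates — NE.
Both III: the row player gets 6 (best alternative 5); the column player gets 11 (best alternative 5). Neither deviates — NE.
(II, I) is not a NE: the row player would switch to I (8 > 7).
No other cell survives both best-response checks, so there are 3 pure NE.

3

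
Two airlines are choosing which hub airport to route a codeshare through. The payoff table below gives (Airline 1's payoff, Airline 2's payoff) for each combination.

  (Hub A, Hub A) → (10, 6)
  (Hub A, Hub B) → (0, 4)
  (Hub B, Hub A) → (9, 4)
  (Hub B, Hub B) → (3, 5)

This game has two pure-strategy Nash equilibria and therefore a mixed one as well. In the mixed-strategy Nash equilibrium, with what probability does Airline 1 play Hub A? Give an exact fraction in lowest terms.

1/3

Airline 1's mix p on Hub A must make Airline 2 indifferent between Hub A and Hub B.
Airline 2's payoff from Hub A: 6p + 4(1−p). From Hub B: 4p + 5(1−p).
Set equal: 2p = 1(1−p) → p = 1/3.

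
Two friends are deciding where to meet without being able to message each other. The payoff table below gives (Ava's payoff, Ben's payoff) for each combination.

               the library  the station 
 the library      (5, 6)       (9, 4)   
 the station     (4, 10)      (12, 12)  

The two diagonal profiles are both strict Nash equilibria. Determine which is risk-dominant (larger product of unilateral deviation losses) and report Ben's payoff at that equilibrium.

12

At both the library: Ava loses 5 − 4 = 1 by deviating; Ben loses 6 − 4 = 2. Product = 1·2 = 2.
At both the station: Ava loses 12 − 9 = 3 by deviating; Ben loses 12 − 10 = 2. Product = 3·2 = 6.
6 > 2, so both the station is risk-dominant. Ben's payoff there is 12.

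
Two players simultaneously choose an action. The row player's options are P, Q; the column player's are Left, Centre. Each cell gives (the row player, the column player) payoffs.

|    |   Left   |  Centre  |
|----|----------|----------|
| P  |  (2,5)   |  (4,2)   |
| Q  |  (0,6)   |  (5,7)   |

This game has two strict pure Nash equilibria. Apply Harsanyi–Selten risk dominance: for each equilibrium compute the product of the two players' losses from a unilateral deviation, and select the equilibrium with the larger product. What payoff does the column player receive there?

5

At (P, Left): the row player loses 2 − 0 = 2 by deviating; the column player loses 5 − 2 = 3. Product = 2·3 = 6.
At (Q, Centre): the row player loses 5 − 4 = 1 by deviating; the column player loses 7 − 6 = 1. Product = 1·1 = 1.
6 > 1, so (P, Left) is risk-dominant. The column player's payoff there is 5.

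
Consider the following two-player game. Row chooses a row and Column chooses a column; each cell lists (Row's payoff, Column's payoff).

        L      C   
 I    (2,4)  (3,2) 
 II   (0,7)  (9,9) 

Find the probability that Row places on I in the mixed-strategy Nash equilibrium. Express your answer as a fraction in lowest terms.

1/2

Row's mix p on I must make Column indifferent between L and C.
Column's payoff from L: 4p + 7(1−p). From C: 2p + 9(1−p).
Set equal: 2p = 2(1−p) → p = 2/4 = 1/2.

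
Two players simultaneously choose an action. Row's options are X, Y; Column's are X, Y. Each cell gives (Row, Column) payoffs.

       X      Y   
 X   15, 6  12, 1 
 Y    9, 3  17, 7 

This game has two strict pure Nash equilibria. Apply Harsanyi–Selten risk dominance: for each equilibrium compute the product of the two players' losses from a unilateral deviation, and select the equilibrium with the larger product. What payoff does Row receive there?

15

At both X: Row loses 15 − 9 = 6 by deviating; Column loses 6 − 1 = 5. Product = 6·5 = 30.
At both Y: Row loses 17 − 12 = 5 by deviating; Column loses 7 − 3 = 4. Product = 5·4 = 20.
30 > 20, so both X is risk-dominant. Row's payoff there is 15.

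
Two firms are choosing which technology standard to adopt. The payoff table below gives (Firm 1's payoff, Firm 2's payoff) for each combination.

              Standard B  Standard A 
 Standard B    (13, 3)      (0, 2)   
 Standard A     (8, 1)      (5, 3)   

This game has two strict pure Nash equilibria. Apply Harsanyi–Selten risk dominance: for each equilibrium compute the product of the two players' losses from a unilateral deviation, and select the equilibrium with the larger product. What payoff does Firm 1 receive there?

At both Standard B: Firm 1 loses 13 − 8 = 5 by deviating; Firm 2 loses 3 − 2 = 1. Product = 5·1 = 5.
At both Standard A: Firm 1 loses 5 − 0 = 5 by deviating; Firm 2 loses 3 − 1 = 2. Product = 5·2 = 10.
10 > 5, so both Standard A is risk-dominant. Firm 1's payoff there is 5.

5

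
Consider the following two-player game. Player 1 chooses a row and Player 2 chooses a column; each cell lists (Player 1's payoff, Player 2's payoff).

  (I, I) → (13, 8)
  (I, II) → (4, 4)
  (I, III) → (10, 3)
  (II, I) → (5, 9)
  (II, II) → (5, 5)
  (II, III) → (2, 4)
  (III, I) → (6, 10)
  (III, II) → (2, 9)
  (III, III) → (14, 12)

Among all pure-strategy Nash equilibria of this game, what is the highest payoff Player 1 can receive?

14

Both I is a pure NE (Player 1: 13 ≥ 6; Player 2: 8 ≥ 4). Player 1 gets 13.
Both III is a pure NE (Player 1: 14 ≥ 10; Player 2: 12 ≥ 10). Player 1 gets 14.
Every other cell has a profitable deviation for at least one player. Highest of {13, 14} is 14.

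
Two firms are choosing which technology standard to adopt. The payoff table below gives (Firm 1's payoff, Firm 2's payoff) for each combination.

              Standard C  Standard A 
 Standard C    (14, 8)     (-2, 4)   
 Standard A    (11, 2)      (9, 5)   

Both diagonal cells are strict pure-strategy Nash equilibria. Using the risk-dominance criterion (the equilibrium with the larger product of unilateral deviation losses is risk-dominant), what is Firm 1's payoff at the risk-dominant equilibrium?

9

At both Standard C: Firm 1 loses 14 − 11 = 3 by deviating; Firm 2 loses 8 − 4 = 4. Product = 3·4 = 12.
At both Standard A: Firm 1 loses 9 − (-2) = 11 by deviating; Firm 2 loses 5 − 2 = 3. Product = 11·3 = 33.
33 > 12, so both Standard A is risk-dominant. Firm 1's payoff there is 9.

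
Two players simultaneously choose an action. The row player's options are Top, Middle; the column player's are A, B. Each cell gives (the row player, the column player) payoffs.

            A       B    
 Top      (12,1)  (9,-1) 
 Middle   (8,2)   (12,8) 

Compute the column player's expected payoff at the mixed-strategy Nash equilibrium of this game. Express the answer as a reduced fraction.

The row player mixes with probability p on Top, chosen so the column player is indifferent: 1p + 2(1−p) = (-1)p + 8(1−p) gives p = 3/4.
The column player's expected payoff is 1·3/4 + 2·1/4 = 5/4.

5/4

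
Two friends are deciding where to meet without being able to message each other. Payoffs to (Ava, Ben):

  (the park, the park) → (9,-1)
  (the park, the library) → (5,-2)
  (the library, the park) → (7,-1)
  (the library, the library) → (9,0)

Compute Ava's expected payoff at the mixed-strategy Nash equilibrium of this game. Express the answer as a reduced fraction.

Ben mixes with probability q on the park, chosen so Ava is indifferent: 9q + 5(1−q) = 7q + 9(1−q) gives q = 2/3.
Ava's expected payoff (from either row, since indifferent) is 9·2/3 + 5·1/3 = 23/3.

23/3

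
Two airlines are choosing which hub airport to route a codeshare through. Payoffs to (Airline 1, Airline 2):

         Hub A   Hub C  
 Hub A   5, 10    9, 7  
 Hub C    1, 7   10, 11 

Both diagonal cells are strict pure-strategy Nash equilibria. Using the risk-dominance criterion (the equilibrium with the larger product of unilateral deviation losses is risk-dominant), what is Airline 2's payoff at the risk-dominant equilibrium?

10

At both Hub A: Airline 1 loses 5 − 1 = 4 by deviating; Airline 2 loses 10 − 7 = 3. Product = 4·3 = 12.
At both Hub C: Airline 1 loses 10 − 9 = 1 by deviating; Airline 2 loses 11 − 7 = 4. Product = 1·4 = 4.
12 > 4, so both Hub A is risk-dominant. Airline 2's payoff there is 10.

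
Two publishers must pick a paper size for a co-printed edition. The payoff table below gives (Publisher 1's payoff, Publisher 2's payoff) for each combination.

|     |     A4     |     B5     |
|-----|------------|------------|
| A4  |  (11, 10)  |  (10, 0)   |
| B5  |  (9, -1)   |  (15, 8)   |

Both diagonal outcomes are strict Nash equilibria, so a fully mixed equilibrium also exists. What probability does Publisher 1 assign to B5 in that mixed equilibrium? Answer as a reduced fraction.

10/19

Publisher 1's mix p on A4 must make Publisher 2 indifferent between A4 and B5.
Publisher 2's payoff from A4: 10p + (-1)(1−p). From B5: 0p + 8(1−p).
Set equal: 10p = 9(1−p) → p = 9/19.
Probability on B5 is 1 − 9/19 = 10/19.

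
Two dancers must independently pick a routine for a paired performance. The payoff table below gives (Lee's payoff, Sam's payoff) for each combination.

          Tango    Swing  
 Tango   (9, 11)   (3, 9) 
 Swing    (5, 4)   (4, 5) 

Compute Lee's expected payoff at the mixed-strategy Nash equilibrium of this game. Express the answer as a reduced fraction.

21/5

Sam mixes with probability q on Tango, chosen so Lee is indifferent: 9q + 3(1−q) = 5q + 4(1−q) gives q = 1/5.
Lee's expected payoff (from either row, since indifferent) is 9·1/5 + 3·4/5 = 21/5.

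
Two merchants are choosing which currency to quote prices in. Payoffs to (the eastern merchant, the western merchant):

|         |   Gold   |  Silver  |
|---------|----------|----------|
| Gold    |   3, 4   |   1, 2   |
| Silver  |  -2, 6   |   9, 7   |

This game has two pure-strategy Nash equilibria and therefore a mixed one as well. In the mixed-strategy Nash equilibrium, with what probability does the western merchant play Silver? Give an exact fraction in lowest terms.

5/13

The western merchant's mix q on Gold must make the eastern merchant indifferent between Gold and Silver.
The eastern merchant's payoff from Gold: 3q + 1(1−q). From Silver: (-2)q + 9(1−q).
Set equal: 5q = 8(1−q) → q = 8/13.
Probability on Silver is 1 − 8/13 = 5/13.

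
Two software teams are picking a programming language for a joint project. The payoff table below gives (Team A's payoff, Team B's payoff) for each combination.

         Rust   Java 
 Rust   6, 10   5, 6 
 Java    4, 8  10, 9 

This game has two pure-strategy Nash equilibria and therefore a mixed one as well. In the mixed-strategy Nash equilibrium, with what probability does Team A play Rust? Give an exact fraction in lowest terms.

Team A's mix p on Rust must make Team B indifferent between Rust and Java.
Team B's payoff from Rust: 10p + 8(1−p). From Java: 6p + 9(1−p).
Set equal: 4p = 1(1−p) → p = 1/5.

1/5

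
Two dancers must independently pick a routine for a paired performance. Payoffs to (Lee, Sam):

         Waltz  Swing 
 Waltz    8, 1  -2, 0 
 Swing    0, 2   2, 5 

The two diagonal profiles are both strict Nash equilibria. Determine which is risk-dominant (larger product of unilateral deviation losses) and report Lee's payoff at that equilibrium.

At both Waltz: Lee loses 8 − 0 = 8 by deviating; Sam loses 1 − 0 = 1. Product = 8·1 = 8.
At both Swing: Lee loses 2 − (-2) = 4 by deviating; Sam loses 5 − 2 = 3. Product = 4·3 = 12.
12 > 8, so both Swing is risk-dominant. Lee's payoff there is 2.

2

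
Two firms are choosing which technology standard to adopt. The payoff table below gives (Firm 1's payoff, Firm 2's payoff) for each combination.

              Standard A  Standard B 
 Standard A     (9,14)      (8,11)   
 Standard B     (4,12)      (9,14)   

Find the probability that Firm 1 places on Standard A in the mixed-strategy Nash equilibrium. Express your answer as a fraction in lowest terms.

Firm 1's mix p on Standard A must make Firm 2 indifferent between Standard A and Standard B.
Firm 2's payoff from Standard A: 14p + 12(1−p). From Standard B: 11p + 14(1−p).
Set equal: 3p = 2(1−p) → p = 2/5.

2/5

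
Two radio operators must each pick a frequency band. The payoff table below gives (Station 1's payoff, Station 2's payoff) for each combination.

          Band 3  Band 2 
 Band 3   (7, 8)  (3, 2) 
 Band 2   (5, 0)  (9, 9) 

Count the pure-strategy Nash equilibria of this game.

2

Both Band 3: Station 1 gets 7 (best alternative 5); Station 2 gets 8 (best alternative 2). Neither deviates — NE.
Both Band 2: Station 1 gets 9 (best alternative 3); Station 2 gets 9 (best alternative 0). Neither deviates — NE.
(Band 3, Band 2) is not a NE: Station 1 would switch to Band 2 (9 > 3).
No other cell survives both best-response checks, so there are 2 pure NE.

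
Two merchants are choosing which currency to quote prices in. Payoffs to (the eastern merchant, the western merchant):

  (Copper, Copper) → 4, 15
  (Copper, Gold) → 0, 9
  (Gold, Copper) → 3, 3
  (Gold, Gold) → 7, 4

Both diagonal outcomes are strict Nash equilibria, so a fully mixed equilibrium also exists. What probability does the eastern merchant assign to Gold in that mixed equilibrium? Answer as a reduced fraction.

6/7

The eastern merchant's mix p on Copper must make the western merchant indifferent between Copper and Gold.
The western merchant's payoff from Copper: 15p + 3(1−p). From Gold: 9p + 4(1−p).
Set equal: 6p = 1(1−p) → p = 1/7.
Probability on Gold is 1 − 1/7 = 6/7.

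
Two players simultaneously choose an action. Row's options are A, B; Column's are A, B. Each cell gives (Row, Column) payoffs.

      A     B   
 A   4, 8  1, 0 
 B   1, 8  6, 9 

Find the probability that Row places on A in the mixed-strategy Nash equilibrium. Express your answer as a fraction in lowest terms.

1/9

Row's mix p on A must make Column indifferent between A and B.
Column's payoff from A: 8p + 8(1−p). From B: 0p + 9(1−p).
Set equal: 8p = 1(1−p) → p = 1/9.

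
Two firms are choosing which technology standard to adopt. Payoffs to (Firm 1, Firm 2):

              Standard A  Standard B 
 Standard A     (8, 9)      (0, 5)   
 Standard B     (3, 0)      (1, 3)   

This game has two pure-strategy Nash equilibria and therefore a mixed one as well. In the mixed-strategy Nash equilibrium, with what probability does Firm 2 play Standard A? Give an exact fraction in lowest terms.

Firm 2's mix q on Standard A must make Firm 1 indifferent between Standard A and Standard B.
Firm 1's payoff from Standard A: 8q + 0(1−q). From Standard B: 3q + 1(1−q).
Set equal: 5q = 1(1−q) → q = 1/6.

1/6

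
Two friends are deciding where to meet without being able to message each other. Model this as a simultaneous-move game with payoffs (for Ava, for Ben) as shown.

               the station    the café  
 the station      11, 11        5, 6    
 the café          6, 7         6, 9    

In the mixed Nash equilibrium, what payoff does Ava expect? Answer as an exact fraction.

Ben mixes with probability q on the station, chosen so Ava is indifferent: 11q + 5(1−q) = 6q + 6(1−q) gives q = 1/6.
Ava's expected payoff (from either row, since indifferent) is 11·1/6 + 5·5/6 = 6.

6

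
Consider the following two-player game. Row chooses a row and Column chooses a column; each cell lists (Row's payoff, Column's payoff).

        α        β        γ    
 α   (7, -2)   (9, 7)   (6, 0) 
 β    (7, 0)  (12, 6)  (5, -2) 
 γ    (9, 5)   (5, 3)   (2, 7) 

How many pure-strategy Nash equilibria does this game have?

1

Both β: Row gets 12 (best alternative 9); Column gets 6 (best alternative 0). Neither deviates — NE.
Both α is not a NE: Row would switch to γ (9 > 7).
No other cell survives both best-response checks, so there is 1 pure NE.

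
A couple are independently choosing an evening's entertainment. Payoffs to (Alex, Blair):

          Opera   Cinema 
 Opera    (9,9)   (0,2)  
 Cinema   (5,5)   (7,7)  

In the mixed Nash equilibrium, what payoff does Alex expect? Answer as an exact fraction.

63/11

Blair mixes with probability q on Opera, chosen so Alex is indifferent: 9q + 0(1−q) = 5q + 7(1−q) gives q = 7/11.
Alex's expected payoff (from either row, since indifferent) is 9·7/11 + 0·4/11 = 63/11.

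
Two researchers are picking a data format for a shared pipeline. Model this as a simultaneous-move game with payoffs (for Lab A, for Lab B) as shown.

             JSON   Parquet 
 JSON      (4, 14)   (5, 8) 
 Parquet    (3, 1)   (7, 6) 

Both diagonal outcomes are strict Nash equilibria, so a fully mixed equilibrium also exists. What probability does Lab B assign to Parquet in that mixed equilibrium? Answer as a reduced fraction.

1/3

Lab B's mix q on JSON must make Lab A indifferent between JSON and Parquet.
Lab A's payoff from JSON: 4q + 5(1−q). From Parquet: 3q + 7(1−q).
Set equal: 1q = 2(1−q) → q = 2/3.
Probability on Parquet is 1 − 2/3 = 1/3.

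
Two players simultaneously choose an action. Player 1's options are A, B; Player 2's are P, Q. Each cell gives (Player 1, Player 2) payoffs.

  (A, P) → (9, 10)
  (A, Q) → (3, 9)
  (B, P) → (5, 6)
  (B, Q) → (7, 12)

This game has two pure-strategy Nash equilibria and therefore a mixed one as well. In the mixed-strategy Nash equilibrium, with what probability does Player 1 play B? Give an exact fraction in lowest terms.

1/7

Player 1's mix p on A must make Player 2 indifferent between P and Q.
Player 2's payoff from P: 10p + 6(1−p). From Q: 9p + 12(1−p).
Set equal: 1p = 6(1−p) → p = 6/7.
Probability on B is 1 − 6/7 = 1/7.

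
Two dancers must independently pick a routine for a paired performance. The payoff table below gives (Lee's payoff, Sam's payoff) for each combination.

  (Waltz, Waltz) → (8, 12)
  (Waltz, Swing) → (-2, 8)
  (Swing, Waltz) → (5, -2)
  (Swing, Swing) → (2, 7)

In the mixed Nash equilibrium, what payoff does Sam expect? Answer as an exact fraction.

Lee mixes with probability p on Waltz, chosen so Sam is indifferent: 12p + (-2)(1−p) = 8p + 7(1−p) gives p = 9/13.
Sam's expected payoff is 12·9/13 + (-2)·4/13 = 100/13.

100/13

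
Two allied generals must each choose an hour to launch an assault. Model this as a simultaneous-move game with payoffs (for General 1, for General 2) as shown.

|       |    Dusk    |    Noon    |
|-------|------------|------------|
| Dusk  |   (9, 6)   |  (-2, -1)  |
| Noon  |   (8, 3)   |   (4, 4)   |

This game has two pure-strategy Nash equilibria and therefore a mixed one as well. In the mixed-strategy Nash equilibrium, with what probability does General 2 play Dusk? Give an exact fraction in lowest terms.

6/7

General 2's mix q on Dusk must make General 1 indifferent between Dusk and Noon.
General 1's payoff from Dusk: 9q + (-2)(1−q). From Noon: 8q + 4(1−q).
Set equal: 1q = 6(1−q) → q = 6/7.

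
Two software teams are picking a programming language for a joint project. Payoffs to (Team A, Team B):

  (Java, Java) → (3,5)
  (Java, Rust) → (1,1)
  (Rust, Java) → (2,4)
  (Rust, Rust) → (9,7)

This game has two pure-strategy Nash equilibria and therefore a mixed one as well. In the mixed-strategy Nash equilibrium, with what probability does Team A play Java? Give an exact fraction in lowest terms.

Team A's mix p on Java must make Team B indifferent between Java and Rust.
Team B's payoff from Java: 5p + 4(1−p). From Rust: 1p + 7(1−p).
Set equal: 4p = 3(1−p) → p = 3/7.

3/7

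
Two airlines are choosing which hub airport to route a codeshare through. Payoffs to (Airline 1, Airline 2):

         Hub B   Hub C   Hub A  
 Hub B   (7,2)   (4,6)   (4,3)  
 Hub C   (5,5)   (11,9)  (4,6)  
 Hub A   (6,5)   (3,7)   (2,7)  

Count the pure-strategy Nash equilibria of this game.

Both Hub C: Airline 1 gets 11 (best alternative 4); Airline 2 gets 9 (best alternative 6). Neither deviates — NE.
Both Hub A is not a NE: Airline 1 would switch to Hub B (4 > 2).
No other cell survives both best-response checks, so there is 1 pure NE.

1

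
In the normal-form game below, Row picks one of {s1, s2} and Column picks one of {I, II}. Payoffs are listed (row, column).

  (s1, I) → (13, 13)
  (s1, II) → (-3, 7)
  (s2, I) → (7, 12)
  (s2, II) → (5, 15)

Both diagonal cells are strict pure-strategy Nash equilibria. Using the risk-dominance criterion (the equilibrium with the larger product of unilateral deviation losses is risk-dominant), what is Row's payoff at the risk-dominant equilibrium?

13

At (s1, I): Row loses 13 − 7 = 6 by deviating; Column loses 13 − 7 = 6. Product = 6·6 = 36.
At (s2, II): Row loses 5 − (-3) = 8 by deviating; Column loses 15 − 12 = 3. Product = 8·3 = 24.
36 > 24, so (s1, I) is risk-dominant. Row's payoff there is 13.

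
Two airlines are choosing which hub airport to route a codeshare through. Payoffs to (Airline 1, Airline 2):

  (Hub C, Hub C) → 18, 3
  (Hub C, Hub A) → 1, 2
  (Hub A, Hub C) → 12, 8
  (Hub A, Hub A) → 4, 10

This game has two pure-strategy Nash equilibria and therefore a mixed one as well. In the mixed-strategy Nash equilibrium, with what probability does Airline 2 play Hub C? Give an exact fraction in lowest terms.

Airline 2's mix q on Hub C must make Airline 1 indifferent between Hub C and Hub A.
Airline 1's payoff from Hub C: 18q + 1(1−q). From Hub A: 12q + 4(1−q).
Set equal: 6q = 3(1−q) → q = 3/9 = 1/3.

1/3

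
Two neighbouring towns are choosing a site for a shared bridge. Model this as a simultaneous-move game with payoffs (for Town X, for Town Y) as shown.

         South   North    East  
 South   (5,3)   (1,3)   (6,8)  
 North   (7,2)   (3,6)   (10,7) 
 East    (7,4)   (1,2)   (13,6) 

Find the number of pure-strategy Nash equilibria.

1

Both East: Town X gets 13 (best alternative 10); Town Y gets 6 (best alternative 4). Neither deviates — NE.
Both South is not a NE: Town X would switch to North (7 > 5).
No other cell survives both best-response checks, so there is 1 pure NE.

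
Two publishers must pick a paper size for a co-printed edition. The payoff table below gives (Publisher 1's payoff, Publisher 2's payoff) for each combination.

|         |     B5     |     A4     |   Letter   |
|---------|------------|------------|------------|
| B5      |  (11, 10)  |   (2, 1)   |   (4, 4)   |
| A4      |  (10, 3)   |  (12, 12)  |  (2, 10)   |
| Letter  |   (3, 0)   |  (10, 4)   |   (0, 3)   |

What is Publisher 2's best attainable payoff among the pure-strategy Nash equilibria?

12

Both B5 is a pure NE (Publisher 1: 11 ≥ 10; Publisher 2: 10 ≥ 4). Publisher 2 gets 10.
Both A4 is a pure NE (Publisher 1: 12 ≥ 10; Publisher 2: 12 ≥ 10). Publisher 2 gets 12.
Every other cell has a profitable deviation for at least one player. Highest of {10, 12} is 12.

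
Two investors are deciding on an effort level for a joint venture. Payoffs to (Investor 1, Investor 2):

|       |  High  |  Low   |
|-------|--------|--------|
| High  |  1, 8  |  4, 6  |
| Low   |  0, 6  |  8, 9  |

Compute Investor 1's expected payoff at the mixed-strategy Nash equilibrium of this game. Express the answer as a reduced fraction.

Investor 2 mixes with probability q on High, chosen so Investor 1 is indifferent: 1q + 4(1−q) = 0q + 8(1−q) gives q = 4/5.
Investor 1's expected payoff (from either row, since indifferent) is 1·4/5 + 4·1/5 = 8/5.

8/5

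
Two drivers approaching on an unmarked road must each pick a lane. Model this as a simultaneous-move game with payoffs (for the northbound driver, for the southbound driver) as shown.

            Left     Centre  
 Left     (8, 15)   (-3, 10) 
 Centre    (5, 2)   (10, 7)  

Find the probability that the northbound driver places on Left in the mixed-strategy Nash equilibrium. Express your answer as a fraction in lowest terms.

The northbound driver's mix p on Left must make the southbound driver indifferent between Left and Centre.
The southbound driver's payoff from Left: 15p + 2(1−p). From Centre: 10p + 7(1−p).
Set equal: 5p = 5(1−p) → p = 5/10 = 1/2.

1/2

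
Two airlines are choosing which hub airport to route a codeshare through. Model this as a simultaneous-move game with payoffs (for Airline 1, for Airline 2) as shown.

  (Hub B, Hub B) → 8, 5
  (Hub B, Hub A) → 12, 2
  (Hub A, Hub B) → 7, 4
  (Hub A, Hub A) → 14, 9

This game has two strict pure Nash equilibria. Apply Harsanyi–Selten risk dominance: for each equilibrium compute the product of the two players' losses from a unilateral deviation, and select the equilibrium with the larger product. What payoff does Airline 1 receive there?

14

At both Hub B: Airline 1 loses 8 − 7 = 1 by deviating; Airline 2 loses 5 − 2 = 3. Product = 1·3 = 3.
At both Hub A: Airline 1 loses 14 − 12 = 2 by deviating; Airline 2 loses 9 − 4 = 5. Product = 2·5 = 10.
10 > 3, so both Hub A is risk-dominant. Airline 1's payoff there is 14.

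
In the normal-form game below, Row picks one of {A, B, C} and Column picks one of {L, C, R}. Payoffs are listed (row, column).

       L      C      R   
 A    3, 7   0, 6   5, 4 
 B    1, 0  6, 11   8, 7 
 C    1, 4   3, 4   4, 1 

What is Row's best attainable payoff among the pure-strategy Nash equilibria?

(A, L) is a pure NE (Row: 3 ≥ 1; Column: 7 ≥ 6). Row gets 3.
(B, C) is a pure NE (Row: 6 ≥ 3; Column: 11 ≥ 7). Row gets 6.
Every other cell has a profitable deviation for at least one player. Highest of {3, 6} is 6.

6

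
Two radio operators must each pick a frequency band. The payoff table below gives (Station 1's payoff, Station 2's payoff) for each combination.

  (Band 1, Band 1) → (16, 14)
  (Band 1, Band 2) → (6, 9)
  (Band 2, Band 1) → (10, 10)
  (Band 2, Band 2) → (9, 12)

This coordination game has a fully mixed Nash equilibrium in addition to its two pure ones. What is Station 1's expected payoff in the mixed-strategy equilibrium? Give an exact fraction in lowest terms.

28/3

Station 2 mixes with probability q on Band 1, chosen so Station 1 is indifferent: 16q + 6(1−q) = 10q + 9(1−q) gives q = 1/3.
Station 1's expected payoff (from either row, since indifferent) is 16·1/3 + 6·2/3 = 28/3.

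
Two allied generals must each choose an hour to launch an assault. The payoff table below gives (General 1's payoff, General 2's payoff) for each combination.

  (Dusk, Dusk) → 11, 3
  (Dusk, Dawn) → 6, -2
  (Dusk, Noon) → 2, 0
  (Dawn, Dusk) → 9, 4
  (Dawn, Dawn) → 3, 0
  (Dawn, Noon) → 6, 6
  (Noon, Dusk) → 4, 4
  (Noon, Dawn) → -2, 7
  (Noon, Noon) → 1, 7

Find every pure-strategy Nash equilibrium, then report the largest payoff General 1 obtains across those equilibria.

11

Both Dusk is a pure NE (General 1: 11 ≥ 9; General 2: 3 ≥ 0). General 1 gets 11.
(Dawn, Noon) is a pure NE (General 1: 6 ≥ 2; General 2: 6 ≥ 4). General 1 gets 6.
Every other cell has a profitable deviation for at least one player. Highest of {11, 6} is 11.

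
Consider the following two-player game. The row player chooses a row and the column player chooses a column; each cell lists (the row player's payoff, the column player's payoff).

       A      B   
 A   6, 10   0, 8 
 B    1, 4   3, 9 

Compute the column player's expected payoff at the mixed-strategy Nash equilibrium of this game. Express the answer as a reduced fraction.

The row player mixes with probability p on A, chosen so the column player is indifferent: 10p + 4(1−p) = 8p + 9(1−p) gives p = 5/7.
The column player's expected payoff is 10·5/7 + 4·2/7 = 58/7.

58/7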